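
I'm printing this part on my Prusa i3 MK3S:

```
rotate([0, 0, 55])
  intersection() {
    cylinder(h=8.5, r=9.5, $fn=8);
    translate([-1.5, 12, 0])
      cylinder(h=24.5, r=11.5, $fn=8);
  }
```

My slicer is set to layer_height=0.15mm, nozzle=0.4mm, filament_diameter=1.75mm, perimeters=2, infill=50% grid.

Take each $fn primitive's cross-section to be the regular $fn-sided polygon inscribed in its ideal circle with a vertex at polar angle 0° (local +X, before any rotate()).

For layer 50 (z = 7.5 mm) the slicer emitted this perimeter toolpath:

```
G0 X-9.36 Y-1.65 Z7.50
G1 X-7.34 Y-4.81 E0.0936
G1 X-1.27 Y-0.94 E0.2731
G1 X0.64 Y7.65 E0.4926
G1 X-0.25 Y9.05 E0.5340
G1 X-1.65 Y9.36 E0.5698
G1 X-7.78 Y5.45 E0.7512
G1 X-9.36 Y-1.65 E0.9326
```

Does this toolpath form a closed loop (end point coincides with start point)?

yes

Start point (G0): (-9.36, -1.65). End point (last G1): the path returns to the start — closed.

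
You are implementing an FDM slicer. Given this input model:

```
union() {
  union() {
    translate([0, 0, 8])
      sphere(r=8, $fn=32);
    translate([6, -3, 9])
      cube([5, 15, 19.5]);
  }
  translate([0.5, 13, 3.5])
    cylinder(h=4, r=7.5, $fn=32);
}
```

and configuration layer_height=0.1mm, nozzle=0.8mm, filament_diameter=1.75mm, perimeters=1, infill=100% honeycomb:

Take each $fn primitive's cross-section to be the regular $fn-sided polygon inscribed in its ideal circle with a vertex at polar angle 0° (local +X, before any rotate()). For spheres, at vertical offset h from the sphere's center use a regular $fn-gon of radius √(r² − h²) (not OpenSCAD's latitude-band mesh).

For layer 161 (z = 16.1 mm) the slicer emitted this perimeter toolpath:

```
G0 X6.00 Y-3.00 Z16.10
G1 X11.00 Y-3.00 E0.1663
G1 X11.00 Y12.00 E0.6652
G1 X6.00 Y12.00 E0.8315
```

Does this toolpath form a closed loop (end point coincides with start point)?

no

Start point (G0): (6.00, -3.00). End point (last G1): the path does not return to the start — open.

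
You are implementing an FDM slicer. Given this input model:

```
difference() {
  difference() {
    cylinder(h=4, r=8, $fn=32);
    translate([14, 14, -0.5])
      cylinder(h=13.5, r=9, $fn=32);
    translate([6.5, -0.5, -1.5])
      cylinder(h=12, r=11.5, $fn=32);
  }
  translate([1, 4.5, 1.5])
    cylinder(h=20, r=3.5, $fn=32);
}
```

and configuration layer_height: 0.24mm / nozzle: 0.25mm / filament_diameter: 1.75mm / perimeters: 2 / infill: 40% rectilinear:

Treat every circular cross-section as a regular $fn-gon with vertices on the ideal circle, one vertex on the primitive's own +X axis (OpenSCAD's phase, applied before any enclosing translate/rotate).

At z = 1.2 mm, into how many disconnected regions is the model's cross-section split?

1

At z = 1.2 mm: the r=8 cylinder gives a regular 32-gon of circumradius 8 (constant along its height); the cylinder at (14, 14): section is a regular 32-gon, circumradius r=9; the cylinder at (6.5, -0.5): section is a regular 32-gon, circumradius r=11.5; Subtracting the remaining from the first: starting from the r=8 cylinder, the r=9 cylinder at (14, 14) misses the remaining region (no effect); the r=11.5 cylinder at (6.5, -0.5) partially overlaps it — only the 162.42 mm² overlap (of its 412.81 mm²) is removed, clipping the outline — 1 connected region; the cylinder at (1, 4.5) does not reach this height (z outside [1.5, 21.5]); Taking the first minus the rest: none of the subtracted shapes is present at this height, so that combined region is unchanged — 1 connected region. The result has 1 disconnected region.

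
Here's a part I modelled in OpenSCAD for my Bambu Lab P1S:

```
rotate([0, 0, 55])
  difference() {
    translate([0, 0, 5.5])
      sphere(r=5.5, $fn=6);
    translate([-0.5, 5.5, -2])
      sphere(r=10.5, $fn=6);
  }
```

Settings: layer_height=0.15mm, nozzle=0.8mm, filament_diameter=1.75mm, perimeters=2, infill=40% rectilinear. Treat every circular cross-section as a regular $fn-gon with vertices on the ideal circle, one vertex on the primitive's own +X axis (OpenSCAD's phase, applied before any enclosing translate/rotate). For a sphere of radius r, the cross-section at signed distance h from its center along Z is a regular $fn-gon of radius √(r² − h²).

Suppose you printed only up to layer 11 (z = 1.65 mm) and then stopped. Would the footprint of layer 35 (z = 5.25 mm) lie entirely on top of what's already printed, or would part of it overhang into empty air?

Compare the two slices. At z = 1.65: the sphere: section is a regular 6-gon, circumradius = √(r²−h²) = √(5.5²−3.85²) = 3.928 (area = (6/2)·3.928²·sin(360°/6) = 40.08 mm²); the r=10.5 sphere at (-0.5, 5.5) slices to a regular 6-gon of circumradius 9.845 (√(r²−h²) with h=3.65 from center) (area = (6/2)·9.845²·sin(360°/6) = 251.83 mm²); Subtracting the remaining from the first: starting from the r=5.5 sphere (40.08 mm²), the r=10.5 sphere at (-0.5, 5.5) partially overlaps it — only the 38.53 mm² overlap (of its 251.83 mm²) is removed, clipping the outline — area = 1.56 mm²; (rotated 55° about Z; rotation is an isometry so areas/perimeters/island counts are preserved). At z = 5.25: the sphere: section is a regular 6-gon, circumradius = √(r²−h²) = √(5.5²−0.25²) = 5.494 (area = (6/2)·5.494²·sin(360°/6) = 78.43 mm²); the r=10.5 sphere at (-0.5, 5.5) slices to a regular 6-gon of circumradius 7.595 (√(r²−h²) with h=7.25 from center) (area = (6/2)·7.595²·sin(360°/6) = 149.88 mm²); Taking the first minus the rest: starting from the r=5.5 sphere (78.43 mm²), the r=10.5 sphere at (-0.5, 5.5) partially overlaps it — only the 46.85 mm² overlap (of its 149.88 mm²) is removed, clipping the outline — area = 31.58 mm²; (rotated 55° about Z; rotation is an isometry so areas/perimeters/island counts are preserved). Checking containment: at z = 5.25 the cross-section extends beyond the z = 1.65 cross-section by about 30.02 mm².

part overhangs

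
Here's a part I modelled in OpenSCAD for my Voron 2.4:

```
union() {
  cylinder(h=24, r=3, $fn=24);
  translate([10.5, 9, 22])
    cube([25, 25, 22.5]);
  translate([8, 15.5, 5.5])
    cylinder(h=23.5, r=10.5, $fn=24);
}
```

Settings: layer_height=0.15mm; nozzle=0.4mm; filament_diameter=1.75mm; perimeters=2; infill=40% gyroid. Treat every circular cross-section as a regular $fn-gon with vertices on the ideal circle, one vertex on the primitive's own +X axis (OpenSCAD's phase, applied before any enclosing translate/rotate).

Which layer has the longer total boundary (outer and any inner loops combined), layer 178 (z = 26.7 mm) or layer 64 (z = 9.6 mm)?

Layer 178 (z = 26.7): the cylinder is absent (z outside [0, 24]); the cube at (10.5, 9) (footprint 25×25) is included at this height (perimeter 100.00 mm); the r=10.5 cylinder at (8, 15.5) gives a regular 24-gon of circumradius 10.5 (constant along its height) (perimeter = 2·24·10.500·sin(180°/24) = 65.79 mm); Taking the union: the regions partially overlap (shared area 106.69 mm²), so the edge portions inside another operand are dropped and the merged outline is re-measured after clipping — boundary = 122.50 mm. So its perimeter = 122.50 mm. Layer 64 (z = 9.6): the r=3 cylinder contributes a regular 24-gon of circumradius 3 (perimeter = 2·24·3.000·sin(180°/24) = 18.80 mm); the cube at (10.5, 9) does not reach this height (z outside [22, 44.5]); the r=10.5 cylinder at (8, 15.5) gives a regular 24-gon of circumradius 10.5 (constant along its height) (perimeter = 2·24·10.500·sin(180°/24) = 65.79 mm); Combining (union): the 2 present regions are separate (no shared area or edge), so areas and boundary lengths simply add and each stays a separate island — boundary = 84.58 mm. So its perimeter = 84.58 mm. Layer 178 is larger (122.50 vs 84.58 mm).

layer 178 (z = 26.7 mm)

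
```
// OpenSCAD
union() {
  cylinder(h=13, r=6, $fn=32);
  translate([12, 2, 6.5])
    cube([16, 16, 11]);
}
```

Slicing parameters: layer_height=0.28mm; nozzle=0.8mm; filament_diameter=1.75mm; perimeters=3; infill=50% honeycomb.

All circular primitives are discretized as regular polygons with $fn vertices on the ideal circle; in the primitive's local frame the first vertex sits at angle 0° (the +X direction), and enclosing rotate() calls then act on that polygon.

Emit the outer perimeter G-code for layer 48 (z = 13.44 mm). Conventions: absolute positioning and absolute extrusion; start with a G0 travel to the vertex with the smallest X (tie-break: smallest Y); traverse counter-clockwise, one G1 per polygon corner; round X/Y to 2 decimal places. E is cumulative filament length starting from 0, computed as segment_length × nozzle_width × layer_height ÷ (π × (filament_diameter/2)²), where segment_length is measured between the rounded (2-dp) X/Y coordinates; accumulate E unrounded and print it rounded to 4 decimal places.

G0 X12.00 Y2.00 Z13.44
G1 X28.00 Y2.00 E1.4901
G1 X28.00 Y18.00 E2.9801
G1 X12.00 Y18.00 E4.4702
G1 X12.00 Y2.00 E5.9602

At z = 13.44 mm: the cylinder does not reach this height (z outside [0, 13]); the cube at (12, 2) (footprint 16×16) is included at this height; Combining (union): only the 16×16 cube at (12, 2) is present, so the union is just that shape — 1 connected region. The outline is a single polygon with 4 vertices. Extrusion per mm of travel: 0.8 × 0.28 / (π × 0.875²) = 0.093128. Accumulating E over each segment gives final E = 5.9602.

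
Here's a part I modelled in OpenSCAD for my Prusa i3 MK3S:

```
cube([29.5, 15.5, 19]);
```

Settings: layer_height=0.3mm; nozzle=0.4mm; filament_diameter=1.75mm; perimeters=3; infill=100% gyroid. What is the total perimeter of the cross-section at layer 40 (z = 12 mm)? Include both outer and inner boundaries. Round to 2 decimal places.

90.00 mm

At z = 12 mm: the 29.5×15.5 cube contributes its full rectangle (perimeter 90.00 mm). Overall, the cross-section is a single solid region. Total boundary length (outer) = 90.00 mm.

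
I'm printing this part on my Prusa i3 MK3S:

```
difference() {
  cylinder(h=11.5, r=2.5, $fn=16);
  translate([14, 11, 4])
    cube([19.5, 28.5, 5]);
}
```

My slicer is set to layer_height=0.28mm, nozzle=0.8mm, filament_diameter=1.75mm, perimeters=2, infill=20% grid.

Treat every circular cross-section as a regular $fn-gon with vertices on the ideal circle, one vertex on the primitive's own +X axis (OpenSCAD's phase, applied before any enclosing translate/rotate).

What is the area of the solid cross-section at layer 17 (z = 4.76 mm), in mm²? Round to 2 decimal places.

At z = 4.76 mm: the r=2.5 cylinder gives a regular 16-gon of circumradius 2.5 (constant along its height) (area = (16/2)·2.500²·sin(360°/16) = 19.13 mm²); the cube at (14, 11) is present — its section is the full 19.5×28.5 rectangle (area 555.75 mm²); Taking the first minus the rest: starting from the r=2.5 cylinder (19.13 mm²), the 19.5×28.5 cube at (14, 11) misses the remaining region (no effect) — area = 19.13 mm². Overall, the cross-section is a single solid region. Net area = 19.13 mm².

19.13 mm²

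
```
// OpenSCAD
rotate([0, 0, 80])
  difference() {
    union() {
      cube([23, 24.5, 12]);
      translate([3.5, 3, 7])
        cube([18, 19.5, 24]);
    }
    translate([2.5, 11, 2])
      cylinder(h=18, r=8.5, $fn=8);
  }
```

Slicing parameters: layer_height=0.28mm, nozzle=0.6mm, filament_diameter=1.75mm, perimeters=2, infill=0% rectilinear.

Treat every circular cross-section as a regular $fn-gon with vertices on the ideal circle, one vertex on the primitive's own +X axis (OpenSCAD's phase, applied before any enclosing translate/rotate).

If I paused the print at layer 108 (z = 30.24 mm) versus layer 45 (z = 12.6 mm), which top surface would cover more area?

Layer 108 (z = 30.24): the cube is not intersected at this z (z outside [0, 12]); the cube at (3.5, 3) is present — its section is the full 18×19.5 rectangle (area 351.00 mm²); Combining (union): only the 18×19.5 cube at (3.5, 3) is present, so the union is just that shape — area = 351.00 mm²; the cylinder at (2.5, 11) is not intersected at this z (z outside [2, 20]); After the difference (first − rest): none of the subtracted shapes is present at this height, so the result so far is unchanged — area = 351.00 mm²; (whole slice rotated 80° about Z — lengths, areas and connectivity unchanged). So its area = 351.00 mm². Layer 45 (z = 12.6): the cube does not reach this height (z outside [0, 12]); the cube at (3.5, 3) (footprint 18×19.5) is included at this height (area 351.00 mm²); Taking the union: only the 18×19.5 cube at (3.5, 3) is present, so the union is just that shape — area = 351.00 mm²; the cylinder at (2.5, 11): section is a regular 8-gon, circumradius r=8.5 (area = (8/2)·8.500²·sin(360°/8) = 204.35 mm²); After the difference (first − rest): starting from that combined region (351.00 mm²), the r=8.5 cylinder at (2.5, 11) partially overlaps it — only the 85.58 mm² overlap (of its 204.35 mm²) is removed, clipping the outline — area = 265.42 mm²; (rotated 80° about Z; rotation is an isometry so areas/perimeters/island counts are preserved). So its area = 265.42 mm². Layer 108 is larger (351.00 vs 265.42 mm²).

layer 108 (z = 30.24 mm)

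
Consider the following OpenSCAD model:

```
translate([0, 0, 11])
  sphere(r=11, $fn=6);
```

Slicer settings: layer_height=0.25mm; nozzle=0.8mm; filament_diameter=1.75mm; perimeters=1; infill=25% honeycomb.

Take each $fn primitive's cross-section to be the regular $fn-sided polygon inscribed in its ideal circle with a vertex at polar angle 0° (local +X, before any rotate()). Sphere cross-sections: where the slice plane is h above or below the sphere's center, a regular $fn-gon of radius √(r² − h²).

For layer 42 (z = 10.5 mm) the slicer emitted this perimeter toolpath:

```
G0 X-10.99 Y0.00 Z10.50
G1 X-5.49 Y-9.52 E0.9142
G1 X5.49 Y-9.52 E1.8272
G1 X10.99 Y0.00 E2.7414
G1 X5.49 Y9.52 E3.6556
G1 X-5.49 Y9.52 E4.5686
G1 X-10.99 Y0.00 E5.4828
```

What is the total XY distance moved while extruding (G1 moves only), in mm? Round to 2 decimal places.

65.94 mm

Sum the Euclidean lengths of each G1 segment: total = 65.94 mm.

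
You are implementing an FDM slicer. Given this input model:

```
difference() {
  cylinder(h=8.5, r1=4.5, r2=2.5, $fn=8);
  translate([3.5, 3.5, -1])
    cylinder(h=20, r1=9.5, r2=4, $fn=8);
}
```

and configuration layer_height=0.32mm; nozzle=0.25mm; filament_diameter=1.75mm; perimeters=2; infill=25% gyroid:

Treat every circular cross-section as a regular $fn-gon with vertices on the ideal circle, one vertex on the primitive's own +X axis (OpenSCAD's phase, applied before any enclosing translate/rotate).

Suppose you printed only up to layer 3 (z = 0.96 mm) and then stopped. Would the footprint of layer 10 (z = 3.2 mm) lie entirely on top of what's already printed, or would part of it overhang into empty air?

part overhangs

Compare the two slices. At z = 0.96: the cone: at t=0.113 of its height the radius interpolates to r₁+(r₂−r₁)t = 4.274, giving a regular 8-gon of that circumradius (area = (8/2)·4.274²·sin(360°/8) = 51.67 mm²); the cone at (3.5, 3.5) contributes a regular 8-gon of circumradius 8.961 (interpolated between r1=9.5 and r2=4 at t=0.098) (area = (8/2)·8.961²·sin(360°/8) = 227.12 mm²); Subtracting the remaining from the first: starting from the cone (51.67 mm²), the cone at (3.5, 3.5) partially overlaps it — only the 50.05 mm² overlap (of its 227.12 mm²) is removed, clipping the outline — area = 1.62 mm². At z = 3.2: the cone: at t=0.376 of its height the radius interpolates to r₁+(r₂−r₁)t = 3.747, giving a regular 8-gon of that circumradius (area = (8/2)·3.747²·sin(360°/8) = 39.71 mm²); the cone at (3.5, 3.5) (r1=9.5→r2=4) has section circumradius 8.345 here — a regular 8-gon (area = (8/2)·8.345²·sin(360°/8) = 196.97 mm²); Subtracting the remaining from the first: starting from the cone (39.71 mm²), the cone at (3.5, 3.5) partially overlaps it — only the 37.79 mm² overlap (of its 196.97 mm²) is removed, clipping the outline — area = 1.93 mm². Checking containment: at z = 3.2 the cross-section extends beyond the z = 0.96 cross-section by about 1.93 mm².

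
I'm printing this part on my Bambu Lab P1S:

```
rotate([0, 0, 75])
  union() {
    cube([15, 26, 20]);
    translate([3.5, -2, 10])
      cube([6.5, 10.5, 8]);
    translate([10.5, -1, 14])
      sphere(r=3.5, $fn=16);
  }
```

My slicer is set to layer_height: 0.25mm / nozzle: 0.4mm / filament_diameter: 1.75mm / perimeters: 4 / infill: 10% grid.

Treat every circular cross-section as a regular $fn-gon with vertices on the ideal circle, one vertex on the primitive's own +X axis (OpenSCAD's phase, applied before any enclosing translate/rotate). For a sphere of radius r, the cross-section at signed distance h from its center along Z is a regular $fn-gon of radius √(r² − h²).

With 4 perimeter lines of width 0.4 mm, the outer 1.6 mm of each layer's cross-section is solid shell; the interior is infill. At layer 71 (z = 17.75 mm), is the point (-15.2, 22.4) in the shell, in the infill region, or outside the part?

At z = 17.75 mm: the cube (footprint 15×26) is included at this height; the 6.5×10.5 cube at (3.5, -2) contributes its full rectangle; the sphere at (10.5, -1) does not reach this height (|z−center|=3.750 > r=3.5); Combining (union): the regions partially overlap (shared area 55.25 mm²), so overlapping operands fuse into one piece — 1 connected region; (whole slice rotated 75° about Z — lengths, areas and connectivity unchanged). Overall, the cross-section is a single solid region. Undo the 75° rotation: the query point maps to (17.703, 20.480) in the un-rotated model frame. The nearest boundary edge runs (15.00, 26.00)→(15.00, 0.00); distance from the point to it = 2.70 mm. The point is not inside any of the regions above, so it lies outside the cross-section (2.70 mm from the nearest boundary).

outside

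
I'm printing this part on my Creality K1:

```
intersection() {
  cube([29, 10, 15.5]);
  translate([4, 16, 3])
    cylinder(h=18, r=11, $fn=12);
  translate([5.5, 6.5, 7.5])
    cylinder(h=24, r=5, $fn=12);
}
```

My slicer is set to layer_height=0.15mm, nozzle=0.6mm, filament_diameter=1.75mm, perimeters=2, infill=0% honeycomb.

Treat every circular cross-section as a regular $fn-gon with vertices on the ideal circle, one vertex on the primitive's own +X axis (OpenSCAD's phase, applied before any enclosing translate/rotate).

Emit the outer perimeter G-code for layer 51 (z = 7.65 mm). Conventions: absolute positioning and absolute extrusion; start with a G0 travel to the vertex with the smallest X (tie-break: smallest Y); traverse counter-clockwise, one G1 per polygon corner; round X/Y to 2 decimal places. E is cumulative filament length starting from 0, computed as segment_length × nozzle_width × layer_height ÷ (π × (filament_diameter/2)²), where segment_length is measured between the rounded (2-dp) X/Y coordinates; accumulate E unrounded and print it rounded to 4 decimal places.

G0 X0.50 Y6.50 Z7.65
G1 X0.66 Y5.89 E0.0236
G1 X4.00 Y5.00 E0.1529
G1 X9.50 Y6.47 E0.3660
G1 X10.29 Y7.27 E0.4080
G1 X9.83 Y9.00 E0.4750
G1 X8.83 Y10.00 E0.5279
G1 X2.17 Y10.00 E0.7771
G1 X1.17 Y9.00 E0.8300
G1 X0.50 Y6.50 E0.9269

At z = 7.65 mm: the cube (footprint 29×10) is included at this height; the r=11 cylinder at (4, 16) contributes a regular 12-gon of circumradius 11; the r=5 cylinder at (5.5, 6.5) contributes a regular 12-gon of circumradius 5; Taking the intersection: the r=11 cylinder at (4, 16) partially overlaps the 29×10 cube; clipping to the common part keeps 47.52 mm²; the r=5 cylinder at (5.5, 6.5) partially overlaps the running intersection; clipping to the common part keeps 38.37 mm² — 1 connected region. The outline is a single polygon with 9 vertices. Extrusion per mm of travel: 0.6 × 0.15 / (π × 0.875²) = 0.037418. Accumulating E over each segment gives final E = 0.9269.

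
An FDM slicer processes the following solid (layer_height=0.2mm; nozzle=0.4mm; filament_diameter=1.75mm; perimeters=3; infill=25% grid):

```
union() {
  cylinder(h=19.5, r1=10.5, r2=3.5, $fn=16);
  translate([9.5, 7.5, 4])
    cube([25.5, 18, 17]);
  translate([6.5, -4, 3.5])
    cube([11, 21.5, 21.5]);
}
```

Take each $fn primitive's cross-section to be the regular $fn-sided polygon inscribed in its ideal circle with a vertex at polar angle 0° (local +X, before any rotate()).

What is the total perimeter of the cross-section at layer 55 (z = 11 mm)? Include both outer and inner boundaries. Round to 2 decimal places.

155.86 mm

At z = 11 mm: the cone: at t=0.564 of its height the radius interpolates to r₁+(r₂−r₁)t = 6.551, giving a regular 16-gon of that circumradius (perimeter = 2·16·6.551·sin(180°/16) = 40.90 mm); the cube at (9.5, 7.5) is present — its section is the full 25.5×18 rectangle (perimeter 87.00 mm); the 11×21.5 cube at (6.5, -4) contributes its full rectangle (perimeter 65.00 mm); Taking the union: the regions partially overlap (shared area 80.01 mm²), so the edge portions inside another operand are dropped and the merged outline is re-measured after clipping — boundary = 155.86 mm. Overall, the cross-section is a single solid region. Total boundary length (outer) = 155.86 mm.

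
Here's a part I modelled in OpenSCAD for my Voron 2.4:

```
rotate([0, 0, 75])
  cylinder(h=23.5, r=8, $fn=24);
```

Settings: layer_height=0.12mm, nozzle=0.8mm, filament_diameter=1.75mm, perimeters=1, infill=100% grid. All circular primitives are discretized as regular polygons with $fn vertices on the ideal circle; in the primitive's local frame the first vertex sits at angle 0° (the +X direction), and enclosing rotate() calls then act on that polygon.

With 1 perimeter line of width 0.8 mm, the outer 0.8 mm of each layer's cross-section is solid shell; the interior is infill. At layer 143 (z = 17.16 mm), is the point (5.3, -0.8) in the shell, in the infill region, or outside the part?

infill

At z = 17.16 mm: the cylinder: section is a regular 24-gon, circumradius r=8; (rotated 75° about Z; rotation is an isometry so areas/perimeters/island counts are preserved). Overall, the cross-section is a single solid region. Undo the 75° rotation: the query point maps to (0.599, -5.326) in the un-rotated model frame. The nearest boundary edge runs (-0.00, -8.00)→(2.07, -7.73); distance from the point to it = 2.57 mm. The point is inside the cross-section and 2.57 mm from the nearest boundary — more than the 0.8 mm shell width (1 × 0.8), so it's in the infill interior.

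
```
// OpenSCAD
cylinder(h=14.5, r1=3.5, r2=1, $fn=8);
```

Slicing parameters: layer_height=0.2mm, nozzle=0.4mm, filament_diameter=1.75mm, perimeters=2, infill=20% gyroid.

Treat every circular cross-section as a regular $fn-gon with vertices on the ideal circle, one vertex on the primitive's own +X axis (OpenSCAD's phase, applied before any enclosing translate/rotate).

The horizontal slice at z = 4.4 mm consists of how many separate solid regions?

At z = 4.4 mm: the cone (r1=3.5→r2=1) has section circumradius 2.741 here — a regular 8-gon. The result has 1 disconnected region.

1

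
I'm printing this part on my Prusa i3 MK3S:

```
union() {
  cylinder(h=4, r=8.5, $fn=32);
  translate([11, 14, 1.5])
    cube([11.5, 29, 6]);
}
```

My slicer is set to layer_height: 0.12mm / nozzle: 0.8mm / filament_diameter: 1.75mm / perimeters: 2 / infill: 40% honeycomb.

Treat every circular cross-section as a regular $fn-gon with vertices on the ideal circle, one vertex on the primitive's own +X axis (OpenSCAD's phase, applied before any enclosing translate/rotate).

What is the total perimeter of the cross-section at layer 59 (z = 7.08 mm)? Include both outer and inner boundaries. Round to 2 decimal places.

At z = 7.08 mm: the cylinder is absent (z outside [0, 4]); the 11.5×29 cube at (11, 14) contributes its full rectangle (perimeter 81.00 mm); Merging all regions: only the 11.5×29 cube at (11, 14) is present, so the union is just that shape — boundary = 81.00 mm. Overall, the cross-section is a single solid region. Total boundary length (outer) = 81.00 mm.

81.00 mm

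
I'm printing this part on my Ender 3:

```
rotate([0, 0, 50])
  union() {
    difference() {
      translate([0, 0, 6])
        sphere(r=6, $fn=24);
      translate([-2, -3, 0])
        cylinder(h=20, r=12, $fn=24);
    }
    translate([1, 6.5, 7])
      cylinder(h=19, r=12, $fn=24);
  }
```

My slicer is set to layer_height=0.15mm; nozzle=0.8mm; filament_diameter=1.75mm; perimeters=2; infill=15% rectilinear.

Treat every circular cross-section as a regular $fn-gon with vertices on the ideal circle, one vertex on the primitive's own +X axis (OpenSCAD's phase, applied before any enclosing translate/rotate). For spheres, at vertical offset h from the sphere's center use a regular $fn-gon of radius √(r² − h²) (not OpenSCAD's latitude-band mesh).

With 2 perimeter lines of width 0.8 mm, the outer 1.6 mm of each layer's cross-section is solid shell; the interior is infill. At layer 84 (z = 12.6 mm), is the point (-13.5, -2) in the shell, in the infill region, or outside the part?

shell

At z = 12.6 mm: the sphere is absent (|z−center|=6.600 > r=6); the r=12 cylinder at (-2, -3) contributes a regular 24-gon of circumradius 12; Subtracting the remaining from the first: the first operand is absent here, so nothing remains; the r=12 cylinder at (1, 6.5) gives a regular 24-gon of circumradius 12 (constant along its height); Merging all regions: only the r=12 cylinder at (1, 6.5) is present, so the union is just that shape — 1 connected region; (whole slice rotated 50° about Z — lengths, areas and connectivity unchanged). Overall, the cross-section is a single solid region. Undo the 50° rotation: the query point maps to (-10.210, 9.056) in the un-rotated model frame. The nearest boundary edge runs (-10.59, 9.61)→(-11.00, 6.50); distance from the point to it = 0.45 mm. The point is inside the cross-section, 0.45 mm from the nearest boundary — within the 1.6 mm shell band (2 × 0.8).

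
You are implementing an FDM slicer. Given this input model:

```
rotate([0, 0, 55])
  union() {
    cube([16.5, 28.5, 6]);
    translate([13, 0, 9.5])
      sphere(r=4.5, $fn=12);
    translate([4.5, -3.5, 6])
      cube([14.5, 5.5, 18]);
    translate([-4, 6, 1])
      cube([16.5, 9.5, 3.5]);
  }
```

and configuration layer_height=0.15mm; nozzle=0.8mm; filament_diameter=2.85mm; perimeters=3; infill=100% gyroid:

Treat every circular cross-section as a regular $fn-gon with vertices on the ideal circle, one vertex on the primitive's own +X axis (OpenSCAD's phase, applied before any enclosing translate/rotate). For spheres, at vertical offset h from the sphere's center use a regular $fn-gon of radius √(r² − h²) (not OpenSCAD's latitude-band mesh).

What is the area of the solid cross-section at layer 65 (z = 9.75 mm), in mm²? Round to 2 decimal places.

96.39 mm²

At z = 9.75 mm: the cube does not reach this height (z outside [0, 6]); the r=4.5 sphere at (13, 0) contributes a regular 12-gon of circumradius √(4.5²−0.25²) = 4.493 (area = (12/2)·4.493²·sin(360°/12) = 60.56 mm²); the 14.5×5.5 cube at (4.5, -3.5) contributes its full rectangle (area 79.75 mm²); the cube at (-4, 6) is not intersected at this z (z outside [1, 4.5]); Merging all regions: the regions partially overlap — summed areas 140.31 mm² minus the doubly-counted overlap 43.92 mm² gives 96.39 mm² — area = 96.39 mm²; (whole slice rotated 55° about Z — lengths, areas and connectivity unchanged). Overall, the cross-section is a single solid region. Net area = 96.39 mm².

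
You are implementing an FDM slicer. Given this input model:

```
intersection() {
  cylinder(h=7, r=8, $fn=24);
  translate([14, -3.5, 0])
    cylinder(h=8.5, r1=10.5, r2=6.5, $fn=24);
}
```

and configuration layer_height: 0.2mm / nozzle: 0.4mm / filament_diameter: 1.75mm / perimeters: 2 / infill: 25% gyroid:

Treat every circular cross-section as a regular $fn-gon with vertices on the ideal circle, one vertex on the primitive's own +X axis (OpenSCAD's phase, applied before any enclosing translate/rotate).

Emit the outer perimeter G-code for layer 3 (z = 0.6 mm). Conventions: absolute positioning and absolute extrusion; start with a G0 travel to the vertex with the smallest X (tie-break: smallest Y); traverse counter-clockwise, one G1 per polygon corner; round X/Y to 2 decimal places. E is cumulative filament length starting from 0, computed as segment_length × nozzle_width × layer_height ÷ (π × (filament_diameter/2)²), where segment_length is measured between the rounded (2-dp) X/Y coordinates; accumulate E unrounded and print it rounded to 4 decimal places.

At z = 0.6 mm: the cylinder: section is a regular 24-gon, circumradius r=8; the cone at (14, -3.5): at t=0.071 of its height the radius interpolates to r₁+(r₂−r₁)t = 10.218, giving a regular 24-gon of that circumradius; Taking the intersection: the cone at (14, -3.5) partially overlaps the r=8 cylinder; clipping to the common part keeps 27.22 mm² — 1 connected region. The outline is a single polygon with 12 vertices. Extrusion per mm of travel: 0.4 × 0.2 / (π × 0.875²) = 0.033260. Accumulating E over each segment gives final E = 0.7799.

G0 X3.78 Y-3.50 Z0.60
G1 X4.13 Y-6.14 E0.0886
G1 X4.35 Y-6.66 E0.1074
G1 X5.66 Y-5.66 E0.1622
G1 X6.93 Y-4.00 E0.2317
G1 X7.73 Y-2.07 E0.3012
G1 X8.00 Y0.00 E0.3706
G1 X7.73 Y2.07 E0.4400
G1 X6.98 Y3.88 E0.5052
G1 X6.78 Y3.72 E0.5137
G1 X5.15 Y1.61 E0.6024
G1 X4.13 Y-0.86 E0.6913
G1 X3.78 Y-3.50 E0.7799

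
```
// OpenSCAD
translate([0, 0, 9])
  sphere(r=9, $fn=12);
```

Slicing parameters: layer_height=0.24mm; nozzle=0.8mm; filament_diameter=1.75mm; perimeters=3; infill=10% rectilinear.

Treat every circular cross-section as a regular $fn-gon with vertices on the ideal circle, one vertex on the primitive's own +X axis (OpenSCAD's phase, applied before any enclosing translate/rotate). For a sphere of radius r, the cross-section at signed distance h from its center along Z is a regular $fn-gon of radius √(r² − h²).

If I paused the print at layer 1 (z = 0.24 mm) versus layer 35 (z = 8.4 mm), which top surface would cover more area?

Layer 1 (z = 0.24): the sphere: section is a regular 12-gon, circumradius = √(r²−h²) = √(9²−8.76²) = 2.065 (area = (12/2)·2.065²·sin(360°/12) = 12.79 mm²). So its area = 12.79 mm². Layer 35 (z = 8.4): the r=9 sphere slices to a regular 12-gon of circumradius 8.980 (√(r²−h²) with h=0.6 from center) (area = (12/2)·8.980²·sin(360°/12) = 241.92 mm²). So its area = 241.92 mm². Layer 35 is larger (241.92 vs 12.79 mm²).

layer 35 (z = 8.4 mm)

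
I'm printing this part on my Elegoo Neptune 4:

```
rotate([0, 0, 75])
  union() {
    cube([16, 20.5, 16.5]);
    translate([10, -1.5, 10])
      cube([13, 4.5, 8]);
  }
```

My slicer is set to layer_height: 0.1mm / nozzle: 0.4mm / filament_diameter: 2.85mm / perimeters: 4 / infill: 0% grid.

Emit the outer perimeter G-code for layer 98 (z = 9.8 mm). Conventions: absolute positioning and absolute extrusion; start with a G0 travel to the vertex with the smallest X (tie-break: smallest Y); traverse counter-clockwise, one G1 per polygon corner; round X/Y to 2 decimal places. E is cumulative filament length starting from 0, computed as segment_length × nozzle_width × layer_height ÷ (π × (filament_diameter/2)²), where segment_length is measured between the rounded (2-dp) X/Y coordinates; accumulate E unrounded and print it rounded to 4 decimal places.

G0 X-19.80 Y5.31 Z9.80
G1 X0.00 Y0.00 E0.1285
G1 X4.14 Y15.45 E0.2288
G1 X-15.66 Y20.76 E0.3574
G1 X-19.80 Y5.31 E0.4577

At z = 9.8 mm: the 16×20.5 cube contributes its full rectangle; the cube at (10, -1.5) does not reach this height (z outside [10, 18]); Combining (union): only the 16×20.5 cube is present, so the union is just that shape — 1 connected region; (rotated 75° about Z; rotation is an isometry so areas/perimeters/island counts are preserved). The outline is a single polygon with 4 vertices. Extrusion per mm of travel: 0.4 × 0.1 / (π × 1.425²) = 0.006270. Accumulating E over each segment gives final E = 0.4577.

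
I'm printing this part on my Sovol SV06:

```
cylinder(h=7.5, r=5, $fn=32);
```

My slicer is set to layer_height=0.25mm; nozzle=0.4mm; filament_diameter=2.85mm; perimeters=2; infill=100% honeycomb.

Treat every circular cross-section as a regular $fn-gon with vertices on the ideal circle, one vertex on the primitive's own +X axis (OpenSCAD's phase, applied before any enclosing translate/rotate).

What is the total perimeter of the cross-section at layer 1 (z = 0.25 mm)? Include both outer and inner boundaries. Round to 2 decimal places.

At z = 0.25 mm: the cylinder: section is a regular 32-gon, circumradius r=5 (perimeter = 2·32·5.000·sin(180°/32) = 31.37 mm). Overall, the cross-section is a single solid region. Total boundary length (outer) = 31.37 mm.

31.37 mm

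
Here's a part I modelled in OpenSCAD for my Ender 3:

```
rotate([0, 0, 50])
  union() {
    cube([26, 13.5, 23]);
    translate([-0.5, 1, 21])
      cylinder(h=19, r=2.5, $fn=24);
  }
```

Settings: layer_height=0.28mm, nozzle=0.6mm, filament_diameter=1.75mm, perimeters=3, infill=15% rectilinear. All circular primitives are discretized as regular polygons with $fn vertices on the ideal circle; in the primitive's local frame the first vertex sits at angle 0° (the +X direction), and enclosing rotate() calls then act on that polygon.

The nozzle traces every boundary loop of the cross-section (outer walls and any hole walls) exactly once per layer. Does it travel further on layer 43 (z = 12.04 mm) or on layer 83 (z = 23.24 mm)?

layer 43 (z = 12.04 mm)

Layer 43 (z = 12.04): the cube is present — its section is the full 26×13.5 rectangle (perimeter 79.00 mm); the cylinder at (-0.5, 1) is not intersected at this z (z outside [21, 40]); Combining (union): only the 26×13.5 cube is present, so the union is just that shape — boundary = 79.00 mm; (whole slice rotated 50° about Z — lengths, areas and connectivity unchanged). So its perimeter = 79.00 mm. Layer 83 (z = 23.24): the cube does not reach this height (z outside [0, 23]); the cylinder at (-0.5, 1): section is a regular 24-gon, circumradius r=2.5 (perimeter = 2·24·2.500·sin(180°/24) = 15.66 mm); Combining (union): only the r=2.5 cylinder at (-0.5, 1) is present, so the union is just that shape — boundary = 15.66 mm; (rotated 50° about Z; rotation is an isometry so areas/perimeters/island counts are preserved). So its perimeter = 15.66 mm. Layer 43 is larger (79.00 vs 15.66 mm).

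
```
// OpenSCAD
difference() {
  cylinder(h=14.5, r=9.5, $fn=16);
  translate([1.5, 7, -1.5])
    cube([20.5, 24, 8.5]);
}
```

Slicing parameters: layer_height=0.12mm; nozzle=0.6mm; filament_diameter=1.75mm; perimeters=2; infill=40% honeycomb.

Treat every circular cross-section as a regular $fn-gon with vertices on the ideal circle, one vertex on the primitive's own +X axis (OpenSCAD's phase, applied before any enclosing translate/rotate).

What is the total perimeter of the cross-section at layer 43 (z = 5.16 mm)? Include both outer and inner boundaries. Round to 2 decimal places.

At z = 5.16 mm: the r=9.5 cylinder gives a regular 16-gon of circumradius 9.5 (constant along its height) (perimeter = 2·16·9.500·sin(180°/16) = 59.31 mm); the cube at (1.5, 7) (footprint 20.5×24) is included at this height (perimeter 89.00 mm); Subtracting the remaining from the first: starting from the r=9.5 cylinder, the 20.5×24 cube at (1.5, 7) partially overlaps it — only the 6.61 mm² overlap (of its 492.00 mm²) is removed, clipping the outline — boundary = 60.93 mm. Overall, the cross-section is a single solid region. Total boundary length (outer) = 60.93 mm.

60.93 mm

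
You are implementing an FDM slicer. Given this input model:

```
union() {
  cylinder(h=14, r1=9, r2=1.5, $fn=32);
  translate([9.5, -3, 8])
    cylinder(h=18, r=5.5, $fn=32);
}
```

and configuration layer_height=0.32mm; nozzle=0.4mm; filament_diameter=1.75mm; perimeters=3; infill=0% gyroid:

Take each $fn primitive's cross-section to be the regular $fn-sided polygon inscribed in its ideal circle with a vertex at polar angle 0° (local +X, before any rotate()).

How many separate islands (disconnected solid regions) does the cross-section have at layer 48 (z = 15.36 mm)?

At z = 15.36 mm: the cone is absent (z outside [0, 14]); the r=5.5 cylinder at (9.5, -3) gives a regular 32-gon of circumradius 5.5 (constant along its height); Combining (union): only the r=5.5 cylinder at (9.5, -3) is present, so the union is just that shape — 1 connected region. Overall, the cross-section is a single solid region. Island count = 1.

1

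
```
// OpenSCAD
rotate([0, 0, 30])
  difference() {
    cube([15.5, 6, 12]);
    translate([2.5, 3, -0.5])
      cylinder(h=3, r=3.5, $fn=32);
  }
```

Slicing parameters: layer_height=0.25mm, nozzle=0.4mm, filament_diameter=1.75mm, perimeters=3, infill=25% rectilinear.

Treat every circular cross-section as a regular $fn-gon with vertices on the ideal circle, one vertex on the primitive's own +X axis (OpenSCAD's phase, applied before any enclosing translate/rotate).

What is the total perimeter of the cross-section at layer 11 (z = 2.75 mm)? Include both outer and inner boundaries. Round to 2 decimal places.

43.00 mm

At z = 2.75 mm: the cube (footprint 15.5×6) is included at this height (perimeter 43.00 mm); the cylinder at (2.5, 3) does not reach this height (z outside [-0.5, 2.5]); After the difference (first − rest): none of the subtracted shapes is present at this height, so the 15.5×6 cube is unchanged — boundary = 43.00 mm; (whole slice rotated 30° about Z — lengths, areas and connectivity unchanged). Overall, the cross-section is a single solid region. Total boundary length (outer) = 43.00 mm.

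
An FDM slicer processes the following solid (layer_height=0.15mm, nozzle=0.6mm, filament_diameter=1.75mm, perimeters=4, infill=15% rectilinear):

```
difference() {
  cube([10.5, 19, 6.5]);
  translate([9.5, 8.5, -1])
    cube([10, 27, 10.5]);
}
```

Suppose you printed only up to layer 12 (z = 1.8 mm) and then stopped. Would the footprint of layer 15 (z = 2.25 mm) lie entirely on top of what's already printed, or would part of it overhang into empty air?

Compare the two slices. At z = 1.8: the 10.5×19 cube contributes its full rectangle (area 199.50 mm²); the cube at (9.5, 8.5) is present — its section is the full 10×27 rectangle (area 270.00 mm²); Subtracting the remaining from the first: starting from the 10.5×19 cube (199.50 mm²), the 10×27 cube at (9.5, 8.5) partially overlaps it — only the 10.50 mm² overlap (of its 270.00 mm²) is removed, clipping the outline — area = 189.00 mm². At z = 2.25: the 10.5×19 cube contributes its full rectangle (area 199.50 mm²); the cube at (9.5, 8.5) (footprint 10×27) is included at this height (area 270.00 mm²); Taking the first minus the rest: starting from the 10.5×19 cube (199.50 mm²), the 10×27 cube at (9.5, 8.5) partially overlaps it — only the 10.50 mm² overlap (of its 270.00 mm²) is removed, clipping the outline — area = 189.00 mm². Checking containment: the cross-section at z = 2.25 is a subset of the cross-section at z = 1.8.

entirely on top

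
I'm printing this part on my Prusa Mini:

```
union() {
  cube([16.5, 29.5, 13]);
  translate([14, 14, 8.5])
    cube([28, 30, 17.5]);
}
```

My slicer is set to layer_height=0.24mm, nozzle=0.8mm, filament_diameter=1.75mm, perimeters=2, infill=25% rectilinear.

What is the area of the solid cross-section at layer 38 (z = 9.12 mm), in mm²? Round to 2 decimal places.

1288.00 mm²

At z = 9.12 mm: the cube is present — its section is the full 16.5×29.5 rectangle (area 486.75 mm²); the 28×30 cube at (14, 14) contributes its full rectangle (area 840.00 mm²); Taking the union: the regions partially overlap — summed areas 1326.75 mm² minus the doubly-counted overlap 38.75 mm² gives 1288.00 mm² — area = 1288.00 mm². Overall, the cross-section is a single solid region. Net area = 1288.00 mm².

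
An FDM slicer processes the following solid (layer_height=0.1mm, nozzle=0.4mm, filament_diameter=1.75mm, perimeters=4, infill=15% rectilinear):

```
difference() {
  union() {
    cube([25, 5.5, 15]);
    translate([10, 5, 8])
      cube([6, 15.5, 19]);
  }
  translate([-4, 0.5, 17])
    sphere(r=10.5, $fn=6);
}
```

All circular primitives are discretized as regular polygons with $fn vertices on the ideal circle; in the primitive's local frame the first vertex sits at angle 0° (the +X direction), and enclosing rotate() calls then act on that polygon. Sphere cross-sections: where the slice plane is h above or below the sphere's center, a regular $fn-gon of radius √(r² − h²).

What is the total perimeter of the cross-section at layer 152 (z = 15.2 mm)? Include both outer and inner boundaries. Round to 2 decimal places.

43.00 mm

At z = 15.2 mm: the cube does not reach this height (z outside [0, 15]); the 6×15.5 cube at (10, 5) contributes its full rectangle (perimeter 43.00 mm); Taking the union: only the 6×15.5 cube at (10, 5) is present, so the union is just that shape — boundary = 43.00 mm; the r=10.5 sphere at (-4, 0.5) slices to a regular 6-gon of circumradius 10.345 (√(r²−h²) with h=1.8 from center) (perimeter = 2·6·10.345·sin(180°/6) = 62.07 mm); Subtracting the remaining from the first: starting from that combined region, the r=10.5 sphere at (-4, 0.5) misses the remaining region (no effect) — boundary = 43.00 mm. Overall, the cross-section is a single solid region. Total boundary length (outer) = 43.00 mm.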